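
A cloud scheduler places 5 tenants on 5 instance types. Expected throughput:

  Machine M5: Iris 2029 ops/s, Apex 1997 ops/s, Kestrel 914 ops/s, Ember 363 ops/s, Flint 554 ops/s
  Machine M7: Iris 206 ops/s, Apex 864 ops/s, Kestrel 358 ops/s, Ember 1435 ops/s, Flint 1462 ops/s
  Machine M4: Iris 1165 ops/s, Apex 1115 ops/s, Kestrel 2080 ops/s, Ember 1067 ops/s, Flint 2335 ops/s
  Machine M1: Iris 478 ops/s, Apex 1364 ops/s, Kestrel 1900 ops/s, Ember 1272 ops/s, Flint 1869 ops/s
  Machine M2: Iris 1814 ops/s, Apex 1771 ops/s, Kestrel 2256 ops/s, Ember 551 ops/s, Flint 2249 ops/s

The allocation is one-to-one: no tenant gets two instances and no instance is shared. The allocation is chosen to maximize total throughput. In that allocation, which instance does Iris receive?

Iris receives Machine M2.

Optimal: Iris→Machine M2 (1814 ops/s), Apex→Machine M5 (1997 ops/s), Kestrel→Machine M1 (1900 ops/s), Ember→Machine M7 (1435 ops/s), Flint→Machine M4 (2335 ops/s) — total 1814+1997+1900+1435+2335 = 9481 ops/s.
Column-greedy (each instance in turn goes to its best remaining tenant) gives 7486 ops/s, worse by 1995.
Iris's own top instance is Machine M5 (2029 ops/s), but forcing Iris→Machine M5 and reassigning the rest optimally gives only 9470 ops/s — worse by 11.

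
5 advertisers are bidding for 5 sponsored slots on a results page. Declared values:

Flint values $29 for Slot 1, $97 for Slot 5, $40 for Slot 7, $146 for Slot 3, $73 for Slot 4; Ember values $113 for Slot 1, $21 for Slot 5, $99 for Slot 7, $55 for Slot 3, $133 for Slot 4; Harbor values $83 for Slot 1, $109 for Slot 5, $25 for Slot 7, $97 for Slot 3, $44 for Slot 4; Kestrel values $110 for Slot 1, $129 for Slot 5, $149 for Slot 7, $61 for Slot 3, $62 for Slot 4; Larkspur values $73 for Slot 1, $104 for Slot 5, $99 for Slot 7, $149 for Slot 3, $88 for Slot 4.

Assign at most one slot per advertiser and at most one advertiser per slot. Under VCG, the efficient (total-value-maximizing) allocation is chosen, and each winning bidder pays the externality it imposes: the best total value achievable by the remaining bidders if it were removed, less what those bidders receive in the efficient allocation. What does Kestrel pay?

Kestrel pays $21.

Efficient allocation: Flint→Slot 3 ($146), Ember→Slot 4 ($133), Harbor→Slot 1 ($83), Kestrel→Slot 7 ($149), Larkspur→Slot 5 ($104); total welfare W = $615.
Kestrel receives Slot 7 at value $149, so the others get W − 149 = $466.
Without Kestrel: best allocation of the remaining 4 bidders over all 5 slots is Flint→Slot 3 ($146), Ember→Slot 4 ($133), Harbor→Slot 5 ($109), Larkspur→Slot 7 ($99), total $487.
VCG payment = (others' best without Kestrel) − (others' welfare with Kestrel) = 487 − 466 = $21.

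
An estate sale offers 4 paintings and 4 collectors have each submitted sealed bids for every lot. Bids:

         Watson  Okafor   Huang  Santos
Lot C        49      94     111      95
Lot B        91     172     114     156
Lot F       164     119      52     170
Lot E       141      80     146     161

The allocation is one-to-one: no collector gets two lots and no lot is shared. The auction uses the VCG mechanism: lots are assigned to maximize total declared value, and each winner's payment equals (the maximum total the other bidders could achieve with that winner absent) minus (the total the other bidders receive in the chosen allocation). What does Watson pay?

Watson pays $44.

Efficient allocation: Watson→Lot F ($164), Okafor→Lot B ($172), Huang→Lot C ($111), Santos→Lot E ($161); total welfare W = $608.
Watson receives Lot F at value $164, so the others get W − 164 = $444.
Without Watson: best allocation of the remaining 3 bidders over all 4 lots is Okafor→Lot B ($172), Huang→Lot E ($146), Santos→Lot F ($170), total $488.
VCG payment = (others' best without Watson) − (others' welfare with Watson) = 488 − 444 = $44.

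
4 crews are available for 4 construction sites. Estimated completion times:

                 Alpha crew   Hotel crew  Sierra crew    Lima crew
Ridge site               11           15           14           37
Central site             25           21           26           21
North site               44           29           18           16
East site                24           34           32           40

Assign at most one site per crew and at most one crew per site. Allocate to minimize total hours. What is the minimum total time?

Optimal: Alpha crew→East site (24 hours), Hotel crew→Central site (21 hours), Sierra crew→Ridge site (14 hours), Lima crew→North site (16 hours) — total 24+21+14+16 = 75 hours.
Column-greedy (each site in turn goes to its cheapest remaining crew) gives 80 hours, worse by 5.
Next-best assignment: Alpha crew→East site, Hotel crew→Ridge site, Sierra crew→North site, Lima crew→Central site = 78 hours.
Checked against all permutations: 75 hours is optimal.

Minimum total: 75 hours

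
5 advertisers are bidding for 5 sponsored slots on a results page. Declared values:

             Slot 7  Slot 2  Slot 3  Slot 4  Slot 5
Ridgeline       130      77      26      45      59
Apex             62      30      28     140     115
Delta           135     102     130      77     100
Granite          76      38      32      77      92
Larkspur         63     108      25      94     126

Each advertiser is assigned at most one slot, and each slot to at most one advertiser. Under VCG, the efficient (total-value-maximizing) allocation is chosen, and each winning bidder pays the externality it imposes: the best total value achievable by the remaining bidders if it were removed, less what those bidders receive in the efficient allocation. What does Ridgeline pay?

Efficient allocation: Ridgeline→Slot 7 ($130), Apex→Slot 4 ($140), Delta→Slot 3 ($130), Granite→Slot 5 ($92), Larkspur→Slot 2 ($108); total welfare W = $600.
Ridgeline receives Slot 7 at value $130, so the others get W − 130 = $470.
Without Ridgeline: best allocation of the remaining 4 bidders over all 5 slots is Apex→Slot 4 ($140), Delta→Slot 7 ($135), Granite→Slot 5 ($92), Larkspur→Slot 2 ($108), total $475.
VCG payment = (others' best without Ridgeline) − (others' welfare with Ridgeline) = 475 − 470 = $5.

Ridgeline pays $5.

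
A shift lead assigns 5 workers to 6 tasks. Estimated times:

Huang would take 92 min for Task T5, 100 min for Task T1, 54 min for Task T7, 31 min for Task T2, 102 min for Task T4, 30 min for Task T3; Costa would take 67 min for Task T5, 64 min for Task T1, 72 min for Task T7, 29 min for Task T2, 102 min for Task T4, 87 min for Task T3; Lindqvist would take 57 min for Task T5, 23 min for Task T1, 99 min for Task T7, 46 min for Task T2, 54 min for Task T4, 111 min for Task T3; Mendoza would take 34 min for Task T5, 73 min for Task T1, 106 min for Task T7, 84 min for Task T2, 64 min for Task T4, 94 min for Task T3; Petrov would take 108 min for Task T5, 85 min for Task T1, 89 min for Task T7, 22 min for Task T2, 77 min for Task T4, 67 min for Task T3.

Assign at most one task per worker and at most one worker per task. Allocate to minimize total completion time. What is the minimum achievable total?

Minimum total: 181 min

This is a one-to-one assignment (minimum-cost bipartite matching).
Optimal: Huang→Task T3 (30 min), Costa→Task T7 (72 min), Lindqvist→Task T1 (23 min), Mendoza→Task T5 (34 min), Petrov→Task T2 (22 min) — total 30+72+23+34+22 = 181 min.
Row-greedy (each worker in turn takes its cheapest remaining task) gives 193 min, worse by 12.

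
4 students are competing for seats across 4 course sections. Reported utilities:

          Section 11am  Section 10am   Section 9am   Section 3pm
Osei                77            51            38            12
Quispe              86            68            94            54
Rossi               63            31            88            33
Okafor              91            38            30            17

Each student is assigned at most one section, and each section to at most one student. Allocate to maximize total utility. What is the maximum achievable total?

Maximum total: 284 points

This is the linear assignment problem.
Optimal: Osei→Section 10am (51 points), Quispe→Section 3pm (54 points), Rossi→Section 9am (88 points), Okafor→Section 11am (91 points) — total 51+54+88+91 = 284 points.
Max-entry greedy (repeatedly take the single best remaining cell) gives 269 points, worse by 15.
Next-best assignment: Osei→Section 10am, Quispe→Section 9am, Rossi→Section 3pm, Okafor→Section 11am = 269 points.
Swapping Rossi↔Okafor (Rossi→Section 11am 63 points, Okafor→Section 9am 30 points) loses 86.
No other one-to-one assignment exceeds 284 points.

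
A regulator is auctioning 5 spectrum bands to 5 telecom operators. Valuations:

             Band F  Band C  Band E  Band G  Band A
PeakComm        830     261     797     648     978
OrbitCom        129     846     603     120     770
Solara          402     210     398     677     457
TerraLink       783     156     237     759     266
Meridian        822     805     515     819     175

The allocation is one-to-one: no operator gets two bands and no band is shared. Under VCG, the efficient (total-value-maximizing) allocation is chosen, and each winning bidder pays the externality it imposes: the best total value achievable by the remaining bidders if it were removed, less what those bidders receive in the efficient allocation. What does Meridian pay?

Efficient allocation: PeakComm→Band A ($978M), OrbitCom→Band E ($603M), Solara→Band G ($677M), TerraLink→Band F ($783M), Meridian→Band C ($805M); total welfare W = $3846M.
Meridian receives Band C at value $805M, so the others get W − 805 = $3041M.
Without Meridian: best allocation of the remaining 4 bidders over all 5 bands is PeakComm→Band A ($978M), OrbitCom→Band C ($846M), Solara→Band G ($677M), TerraLink→Band F ($783M), total $3284M.
VCG payment = (others' best without Meridian) − (others' welfare with Meridian) = 3284 − 3041 = $243M.

Meridian pays $243M.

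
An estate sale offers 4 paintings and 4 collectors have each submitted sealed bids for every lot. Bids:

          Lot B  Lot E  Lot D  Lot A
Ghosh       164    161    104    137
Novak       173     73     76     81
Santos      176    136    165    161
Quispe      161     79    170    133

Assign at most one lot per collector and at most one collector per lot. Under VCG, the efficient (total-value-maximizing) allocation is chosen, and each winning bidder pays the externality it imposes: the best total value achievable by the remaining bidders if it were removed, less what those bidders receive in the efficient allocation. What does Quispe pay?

Efficient allocation: Ghosh→Lot E ($161), Novak→Lot B ($173), Santos→Lot A ($161), Quispe→Lot D ($170); total welfare W = $665.
Quispe receives Lot D at value $170, so the others get W − 170 = $495.
Without Quispe: best allocation of the remaining 3 bidders over all 4 lots is Ghosh→Lot E ($161), Novak→Lot B ($173), Santos→Lot D ($165), total $499.
VCG payment = (others' best without Quispe) − (others' welfare with Quispe) = 499 − 495 = $4.

Quispe pays $4.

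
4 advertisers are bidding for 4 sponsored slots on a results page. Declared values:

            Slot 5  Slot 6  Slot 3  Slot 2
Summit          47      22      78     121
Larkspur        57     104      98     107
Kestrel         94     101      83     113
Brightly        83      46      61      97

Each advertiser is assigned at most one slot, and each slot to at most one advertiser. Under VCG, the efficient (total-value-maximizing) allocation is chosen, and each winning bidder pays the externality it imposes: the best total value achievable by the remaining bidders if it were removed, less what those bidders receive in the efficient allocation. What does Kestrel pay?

Efficient allocation: Summit→Slot 2 ($121), Larkspur→Slot 3 ($98), Kestrel→Slot 6 ($101), Brightly→Slot 5 ($83); total welfare W = $403.
Kestrel receives Slot 6 at value $101, so the others get W − 101 = $302.
Without Kestrel: best allocation of the remaining 3 bidders over all 4 slots is Summit→Slot 2 ($121), Larkspur→Slot 6 ($104), Brightly→Slot 5 ($83), total $308.
VCG payment = (others' best without Kestrel) − (others' welfare with Kestrel) = 308 − 302 = $6.

Kestrel pays $6.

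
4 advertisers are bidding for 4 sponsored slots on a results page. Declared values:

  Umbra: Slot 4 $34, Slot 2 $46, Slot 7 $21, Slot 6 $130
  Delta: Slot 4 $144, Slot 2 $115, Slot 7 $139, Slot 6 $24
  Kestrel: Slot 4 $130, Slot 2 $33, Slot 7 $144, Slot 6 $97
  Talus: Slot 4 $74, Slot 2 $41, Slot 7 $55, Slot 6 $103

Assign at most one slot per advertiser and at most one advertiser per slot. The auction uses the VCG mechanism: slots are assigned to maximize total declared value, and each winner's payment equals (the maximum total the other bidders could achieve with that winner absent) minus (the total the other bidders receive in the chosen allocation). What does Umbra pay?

Efficient allocation: Umbra→Slot 6 ($130), Delta→Slot 2 ($115), Kestrel→Slot 7 ($144), Talus→Slot 4 ($74); total welfare W = $463.
Umbra receives Slot 6 at value $130, so the others get W − 130 = $333.
Without Umbra: best allocation of the remaining 3 bidders over all 4 slots is Delta→Slot 4 ($144), Kestrel→Slot 7 ($144), Talus→Slot 6 ($103), total $391.
VCG payment = (others' best without Umbra) − (others' welfare with Umbra) = 391 − 333 = $58.

Umbra pays $58.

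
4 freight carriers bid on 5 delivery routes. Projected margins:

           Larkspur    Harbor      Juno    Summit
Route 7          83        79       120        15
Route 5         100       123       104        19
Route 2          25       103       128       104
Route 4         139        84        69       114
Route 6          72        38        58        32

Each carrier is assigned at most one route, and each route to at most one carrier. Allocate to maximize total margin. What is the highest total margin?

Optimal: Larkspur→Route 4 ($139k), Harbor→Route 5 ($123k), Juno→Route 7 ($120k), Summit→Route 2 ($104k) — total 139+123+120+104 = $486k.
Row-greedy (each carrier in turn takes its best remaining route) gives $422k, worse by 64.
Next-best assignment: Larkspur→Route 7, Harbor→Route 5, Juno→Route 2, Summit→Route 4 = $448k.
Every other assignment is strictly worse.

Max total: $486k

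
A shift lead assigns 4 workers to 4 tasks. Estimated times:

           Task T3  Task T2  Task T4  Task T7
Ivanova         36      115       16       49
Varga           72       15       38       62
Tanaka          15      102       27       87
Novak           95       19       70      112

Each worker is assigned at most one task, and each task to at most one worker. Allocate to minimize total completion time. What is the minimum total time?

This is the linear assignment problem.
Optimal: Ivanova→Task T4 (16 min), Varga→Task T7 (62 min), Tanaka→Task T3 (15 min), Novak→Task T2 (19 min) — total 16+62+15+19 = 112 min.
Column-greedy (each task in turn goes to its cheapest remaining worker) gives 158 min, worse by 46.
Next-best assignment: Ivanova→Task T7, Varga→Task T4, Tanaka→Task T3, Novak→Task T2 = 121 min.
Checked against all permutations: 112 min is optimal.

Minimum total: 112 min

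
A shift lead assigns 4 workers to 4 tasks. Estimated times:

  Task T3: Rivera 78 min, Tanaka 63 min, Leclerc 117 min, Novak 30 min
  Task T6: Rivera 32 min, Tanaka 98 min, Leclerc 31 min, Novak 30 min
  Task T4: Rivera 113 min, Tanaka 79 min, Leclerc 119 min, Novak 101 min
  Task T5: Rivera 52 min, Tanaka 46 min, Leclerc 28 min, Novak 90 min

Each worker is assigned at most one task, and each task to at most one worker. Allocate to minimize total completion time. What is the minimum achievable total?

Treat this as an assignment problem: match each worker to one task.
Optimal: Rivera→Task T6 (32 min), Tanaka→Task T4 (79 min), Leclerc→Task T5 (28 min), Novak→Task T3 (30 min) — total 32+79+28+30 = 169 min.
Row-greedy (each worker in turn takes its cheapest remaining task) gives 296 min, worse by 127.
Next-best assignment: Rivera→Task T5, Tanaka→Task T4, Leclerc→Task T6, Novak→Task T3 = 192 min.
Every other assignment is strictly worse.

Minimum total: 169 min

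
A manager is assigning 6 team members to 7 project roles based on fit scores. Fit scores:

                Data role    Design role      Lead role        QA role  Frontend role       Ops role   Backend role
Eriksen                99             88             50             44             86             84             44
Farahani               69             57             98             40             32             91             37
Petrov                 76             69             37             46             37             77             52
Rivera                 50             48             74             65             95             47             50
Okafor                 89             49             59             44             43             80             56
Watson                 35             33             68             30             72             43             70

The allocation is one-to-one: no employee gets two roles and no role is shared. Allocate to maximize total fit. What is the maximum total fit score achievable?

Optimal: Eriksen→Design role (88 pts), Farahani→Lead role (98 pts), Petrov→Ops role (77 pts), Rivera→Frontend role (95 pts), Okafor→Data role (89 pts), Watson→Backend role (70 pts) — total 88+98+77+95+89+70 = 517 pts.
Row-greedy (each employee in turn takes its best remaining role) gives 458 pts, worse by 59.

Maximum total: 517 pts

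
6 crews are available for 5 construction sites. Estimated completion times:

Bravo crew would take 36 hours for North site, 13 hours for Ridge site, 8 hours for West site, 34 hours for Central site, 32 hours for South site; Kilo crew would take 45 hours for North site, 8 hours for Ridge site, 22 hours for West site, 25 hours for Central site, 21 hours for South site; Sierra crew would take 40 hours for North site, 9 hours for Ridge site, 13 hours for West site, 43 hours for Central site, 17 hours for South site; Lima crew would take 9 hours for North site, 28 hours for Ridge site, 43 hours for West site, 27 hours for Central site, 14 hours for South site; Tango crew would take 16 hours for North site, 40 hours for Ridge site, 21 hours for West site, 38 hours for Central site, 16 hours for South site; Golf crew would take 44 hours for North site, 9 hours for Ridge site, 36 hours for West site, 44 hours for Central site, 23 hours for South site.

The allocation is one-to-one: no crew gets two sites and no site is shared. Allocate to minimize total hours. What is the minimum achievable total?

Optimal: Lima crew→North site (9 hours), Sierra crew→Ridge site (9 hours), Bravo crew→West site (8 hours), Kilo crew→Central site (25 hours), Tango crew→South site (16 hours) — total 9+9+8+25+16 = 67 hours.
Row-greedy (each crew in turn takes its cheapest remaining site) gives 80 hours, worse by 13.

Min total: 67 hours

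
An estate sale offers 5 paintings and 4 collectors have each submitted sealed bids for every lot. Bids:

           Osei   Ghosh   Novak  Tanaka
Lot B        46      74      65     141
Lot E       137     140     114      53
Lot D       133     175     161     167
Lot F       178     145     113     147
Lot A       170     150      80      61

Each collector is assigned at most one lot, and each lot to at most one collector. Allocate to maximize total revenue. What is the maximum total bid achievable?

Maximum total: $630

Optimal: Osei→Lot F ($178), Ghosh→Lot A ($150), Novak→Lot D ($161), Tanaka→Lot B ($141) — total 178+150+161+141 = $630.
Column-greedy (each lot in turn goes to its best remaining collector) gives $620, worse by 10.
Swapping Tanaka↔Osei (Tanaka→Lot F $147, Osei→Lot B $46) loses 126.
Checked against all permutations: $630 is optimal.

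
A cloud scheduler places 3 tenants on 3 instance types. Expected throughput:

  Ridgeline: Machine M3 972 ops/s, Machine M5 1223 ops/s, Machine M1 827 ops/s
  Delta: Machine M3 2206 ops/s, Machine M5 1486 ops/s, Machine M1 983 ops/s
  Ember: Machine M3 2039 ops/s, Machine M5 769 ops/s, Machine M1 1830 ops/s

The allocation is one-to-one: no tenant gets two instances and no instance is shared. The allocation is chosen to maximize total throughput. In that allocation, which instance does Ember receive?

This is the linear assignment problem.
Optimal: Ridgeline→Machine M5 (1223 ops/s), Delta→Machine M3 (2206 ops/s), Ember→Machine M1 (1830 ops/s) — total 1223+2206+1830 = 5259 ops/s.
No other one-to-one assignment exceeds 5259 ops/s.
Ember's own top instance is Machine M3 (2039 ops/s), but forcing Ember→Machine M3 and reassigning the rest optimally gives only 4352 ops/s — worse by 907.

Ember receives Machine M1.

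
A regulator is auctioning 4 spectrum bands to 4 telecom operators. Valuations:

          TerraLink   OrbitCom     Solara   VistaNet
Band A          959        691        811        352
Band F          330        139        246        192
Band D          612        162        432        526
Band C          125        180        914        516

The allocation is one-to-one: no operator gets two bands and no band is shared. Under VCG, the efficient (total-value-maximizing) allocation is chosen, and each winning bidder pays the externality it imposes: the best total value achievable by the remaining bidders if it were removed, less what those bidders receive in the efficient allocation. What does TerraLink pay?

TerraLink pays $552M.

Efficient allocation: TerraLink→Band A ($959M), OrbitCom→Band F ($139M), Solara→Band C ($914M), VistaNet→Band D ($526M); total welfare W = $2538M.
TerraLink receives Band A at value $959M, so the others get W − 959 = $1579M.
Without TerraLink: best allocation of the remaining 3 bidders over all 4 bands is OrbitCom→Band A ($691M), Solara→Band C ($914M), VistaNet→Band D ($526M), total $2131M.
VCG payment = (others' best without TerraLink) − (others' welfare with TerraLink) = 2131 − 1579 = $552M.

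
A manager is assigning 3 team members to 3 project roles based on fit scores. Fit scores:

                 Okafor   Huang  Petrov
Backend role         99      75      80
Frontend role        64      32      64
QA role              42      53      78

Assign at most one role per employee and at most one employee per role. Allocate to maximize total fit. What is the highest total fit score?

Maximum total: 217 pts

This is the linear assignment problem.
Optimal: Okafor→Frontend role (64 pts), Huang→Backend role (75 pts), Petrov→QA role (78 pts) — total 64+75+78 = 217 pts.
Column-greedy (each role in turn goes to its best remaining employee) gives 216 pts, worse by 1.
Next-best assignment: Okafor→Backend role, Huang→QA role, Petrov→Frontend role = 216 pts.
Every other assignment is strictly worse.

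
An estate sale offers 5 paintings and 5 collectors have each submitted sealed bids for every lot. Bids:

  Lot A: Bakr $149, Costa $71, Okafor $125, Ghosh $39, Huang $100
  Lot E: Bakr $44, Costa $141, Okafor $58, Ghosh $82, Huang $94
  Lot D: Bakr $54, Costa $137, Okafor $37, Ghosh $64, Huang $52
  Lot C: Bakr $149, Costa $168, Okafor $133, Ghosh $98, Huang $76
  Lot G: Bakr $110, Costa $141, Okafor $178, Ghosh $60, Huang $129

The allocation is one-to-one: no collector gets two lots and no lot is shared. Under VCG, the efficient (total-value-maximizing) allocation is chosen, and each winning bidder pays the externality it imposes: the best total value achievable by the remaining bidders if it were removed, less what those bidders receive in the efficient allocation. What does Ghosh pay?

Ghosh pays $31.

Efficient allocation: Bakr→Lot A ($149), Costa→Lot D ($137), Okafor→Lot G ($178), Ghosh→Lot C ($98), Huang→Lot E ($94); total welfare W = $656.
Ghosh receives Lot C at value $98, so the others get W − 98 = $558.
Without Ghosh: best allocation of the remaining 4 bidders over all 5 lots is Bakr→Lot A ($149), Costa→Lot C ($168), Okafor→Lot G ($178), Huang→Lot E ($94), total $589.
VCG payment = (others' best without Ghosh) − (others' welfare with Ghosh) = 589 − 558 = $31.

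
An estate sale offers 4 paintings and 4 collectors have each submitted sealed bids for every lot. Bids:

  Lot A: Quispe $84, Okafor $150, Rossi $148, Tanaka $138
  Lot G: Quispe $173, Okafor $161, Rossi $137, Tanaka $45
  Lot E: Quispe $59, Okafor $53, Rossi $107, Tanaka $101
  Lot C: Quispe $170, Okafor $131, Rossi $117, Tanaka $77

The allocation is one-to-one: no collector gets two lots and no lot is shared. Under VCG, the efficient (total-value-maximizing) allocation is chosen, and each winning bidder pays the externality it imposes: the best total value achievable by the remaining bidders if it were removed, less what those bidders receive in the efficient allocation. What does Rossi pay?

Rossi pays $37.

Efficient allocation: Quispe→Lot C ($170), Okafor→Lot G ($161), Rossi→Lot A ($148), Tanaka→Lot E ($101); total welfare W = $580.
Rossi receives Lot A at value $148, so the others get W − 148 = $432.
Without Rossi: best allocation of the remaining 3 bidders over all 4 lots is Quispe→Lot C ($170), Okafor→Lot G ($161), Tanaka→Lot A ($138), total $469.
VCG payment = (others' best without Rossi) − (others' welfare with Rossi) = 469 − 432 = $37.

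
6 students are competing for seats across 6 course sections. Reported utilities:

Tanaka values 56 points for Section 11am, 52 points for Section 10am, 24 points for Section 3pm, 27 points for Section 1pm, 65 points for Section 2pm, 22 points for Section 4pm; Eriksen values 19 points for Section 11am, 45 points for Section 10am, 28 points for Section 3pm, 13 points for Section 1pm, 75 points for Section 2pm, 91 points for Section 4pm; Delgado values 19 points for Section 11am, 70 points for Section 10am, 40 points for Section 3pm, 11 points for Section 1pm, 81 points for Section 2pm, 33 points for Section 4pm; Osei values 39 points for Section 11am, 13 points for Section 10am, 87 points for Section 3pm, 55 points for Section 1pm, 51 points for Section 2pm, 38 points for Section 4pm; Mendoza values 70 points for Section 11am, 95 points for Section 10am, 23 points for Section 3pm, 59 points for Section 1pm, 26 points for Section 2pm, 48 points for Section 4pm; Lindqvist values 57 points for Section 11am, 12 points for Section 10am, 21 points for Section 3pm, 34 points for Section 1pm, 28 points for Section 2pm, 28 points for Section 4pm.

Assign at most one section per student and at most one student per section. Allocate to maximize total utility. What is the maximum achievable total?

Max total: 444 points

Treat this as an assignment problem: match each student to one section.
Optimal: Tanaka→Section 11am (56 points), Eriksen→Section 4pm (91 points), Delgado→Section 2pm (81 points), Osei→Section 3pm (87 points), Mendoza→Section 10am (95 points), Lindqvist→Section 1pm (34 points) — total 56+91+81+87+95+34 = 444 points.
Column-greedy (each section in turn goes to its best remaining student) gives 358 points, worse by 86.
Checked against all permutations: 444 points is optimal.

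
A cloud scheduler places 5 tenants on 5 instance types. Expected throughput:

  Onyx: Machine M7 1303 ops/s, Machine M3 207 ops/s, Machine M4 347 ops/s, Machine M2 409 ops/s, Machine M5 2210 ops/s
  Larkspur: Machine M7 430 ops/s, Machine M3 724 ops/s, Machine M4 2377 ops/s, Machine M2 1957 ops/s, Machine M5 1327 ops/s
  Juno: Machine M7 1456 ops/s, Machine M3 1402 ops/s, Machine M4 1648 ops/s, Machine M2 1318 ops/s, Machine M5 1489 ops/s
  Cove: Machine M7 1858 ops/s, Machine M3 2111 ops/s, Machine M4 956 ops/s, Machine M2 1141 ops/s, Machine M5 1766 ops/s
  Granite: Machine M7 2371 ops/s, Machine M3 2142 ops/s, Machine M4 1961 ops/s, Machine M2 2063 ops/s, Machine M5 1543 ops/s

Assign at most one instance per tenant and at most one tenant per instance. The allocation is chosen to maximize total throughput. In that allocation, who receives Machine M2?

Juno receives Machine M2.

This is a one-to-one assignment (maximum-weight bipartite matching).
Optimal: Onyx→Machine M5 (2210 ops/s), Larkspur→Machine M4 (2377 ops/s), Juno→Machine M2 (1318 ops/s), Cove→Machine M3 (2111 ops/s), Granite→Machine M7 (2371 ops/s) — total 2210+2377+1318+2111+2371 = 10387 ops/s.
Row-greedy (each tenant in turn takes its best remaining instance) gives 10217 ops/s, worse by 170.
Next-best assignment: Onyx→Machine M5, Larkspur→Machine M2, Juno→Machine M4, Cove→Machine M3, Granite→Machine M7 = 10297 ops/s.
Juno's own top instance is Machine M4 (1648 ops/s), but forcing Juno→Machine M4 and reassigning the rest optimally gives only 10297 ops/s — worse by 90.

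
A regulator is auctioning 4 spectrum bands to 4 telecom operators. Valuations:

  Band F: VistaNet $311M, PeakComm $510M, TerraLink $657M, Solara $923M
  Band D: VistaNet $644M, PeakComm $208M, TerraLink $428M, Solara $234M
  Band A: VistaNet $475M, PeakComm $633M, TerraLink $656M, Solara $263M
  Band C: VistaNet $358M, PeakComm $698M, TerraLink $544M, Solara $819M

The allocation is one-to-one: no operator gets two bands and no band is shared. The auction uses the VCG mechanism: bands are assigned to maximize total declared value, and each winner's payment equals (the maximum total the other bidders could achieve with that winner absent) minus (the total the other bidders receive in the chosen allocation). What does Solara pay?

Efficient allocation: VistaNet→Band D ($644M), PeakComm→Band C ($698M), TerraLink→Band A ($656M), Solara→Band F ($923M); total welfare W = $2921M.
Solara receives Band F at value $923M, so the others get W − 923 = $1998M.
Without Solara: best allocation of the remaining 3 bidders over all 4 bands is VistaNet→Band D ($644M), PeakComm→Band C ($698M), TerraLink→Band F ($657M), total $1999M.
VCG payment = (others' best without Solara) − (others' welfare with Solara) = 1999 − 1998 = $1M.

Solara pays $1M.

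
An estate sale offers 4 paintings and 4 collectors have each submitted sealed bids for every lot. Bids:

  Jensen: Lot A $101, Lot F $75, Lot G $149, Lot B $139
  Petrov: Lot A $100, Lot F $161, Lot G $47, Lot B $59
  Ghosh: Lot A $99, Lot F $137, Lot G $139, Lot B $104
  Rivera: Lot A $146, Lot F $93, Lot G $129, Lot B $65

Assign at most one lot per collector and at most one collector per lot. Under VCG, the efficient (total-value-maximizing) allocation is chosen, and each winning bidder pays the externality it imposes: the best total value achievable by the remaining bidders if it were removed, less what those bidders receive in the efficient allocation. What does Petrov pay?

Petrov pays $8.

Efficient allocation: Jensen→Lot B ($139), Petrov→Lot F ($161), Ghosh→Lot G ($139), Rivera→Lot A ($146); total welfare W = $585.
Petrov receives Lot F at value $161, so the others get W − 161 = $424.
Without Petrov: best allocation of the remaining 3 bidders over all 4 lots is Jensen→Lot G ($149), Ghosh→Lot F ($137), Rivera→Lot A ($146), total $432.
VCG payment = (others' best without Petrov) − (others' welfare with Petrov) = 432 − 424 = $8.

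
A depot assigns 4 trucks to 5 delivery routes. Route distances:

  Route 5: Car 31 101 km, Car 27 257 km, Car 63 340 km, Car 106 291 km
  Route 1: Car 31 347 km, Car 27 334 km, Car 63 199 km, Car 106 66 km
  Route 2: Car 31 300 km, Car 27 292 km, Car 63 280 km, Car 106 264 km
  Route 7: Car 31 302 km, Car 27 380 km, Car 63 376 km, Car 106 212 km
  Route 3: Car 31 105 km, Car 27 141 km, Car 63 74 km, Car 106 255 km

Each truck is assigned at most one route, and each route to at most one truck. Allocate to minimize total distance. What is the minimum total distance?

Optimal: Car 31→Route 5 (101 km), Car 27→Route 2 (292 km), Car 63→Route 3 (74 km), Car 106→Route 1 (66 km) — total 101+292+74+66 = 533 km.
Column-greedy (each route in turn goes to its cheapest remaining truck) gives 827 km, worse by 294.
Swapping Car 31↔Car 27 (Car 31→Route 2 300 km, Car 27→Route 5 257 km) adds 164.

Minimum total: 533 km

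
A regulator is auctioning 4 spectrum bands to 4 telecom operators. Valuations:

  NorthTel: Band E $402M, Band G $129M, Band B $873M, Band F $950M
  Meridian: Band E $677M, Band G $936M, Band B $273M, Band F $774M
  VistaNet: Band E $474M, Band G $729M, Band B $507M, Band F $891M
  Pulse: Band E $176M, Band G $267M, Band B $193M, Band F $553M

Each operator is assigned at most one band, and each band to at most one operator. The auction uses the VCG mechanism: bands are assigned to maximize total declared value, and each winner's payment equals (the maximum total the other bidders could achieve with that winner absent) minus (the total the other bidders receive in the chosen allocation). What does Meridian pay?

Efficient allocation: NorthTel→Band B ($873M), Meridian→Band G ($936M), VistaNet→Band F ($891M), Pulse→Band E ($176M); total welfare W = $2876M.
Meridian receives Band G at value $936M, so the others get W − 936 = $1940M.
Without Meridian: best allocation of the remaining 3 bidders over all 4 bands is NorthTel→Band B ($873M), VistaNet→Band G ($729M), Pulse→Band F ($553M), total $2155M.
VCG payment = (others' best without Meridian) − (others' welfare with Meridian) = 2155 − 1940 = $215M.

Meridian pays $215M.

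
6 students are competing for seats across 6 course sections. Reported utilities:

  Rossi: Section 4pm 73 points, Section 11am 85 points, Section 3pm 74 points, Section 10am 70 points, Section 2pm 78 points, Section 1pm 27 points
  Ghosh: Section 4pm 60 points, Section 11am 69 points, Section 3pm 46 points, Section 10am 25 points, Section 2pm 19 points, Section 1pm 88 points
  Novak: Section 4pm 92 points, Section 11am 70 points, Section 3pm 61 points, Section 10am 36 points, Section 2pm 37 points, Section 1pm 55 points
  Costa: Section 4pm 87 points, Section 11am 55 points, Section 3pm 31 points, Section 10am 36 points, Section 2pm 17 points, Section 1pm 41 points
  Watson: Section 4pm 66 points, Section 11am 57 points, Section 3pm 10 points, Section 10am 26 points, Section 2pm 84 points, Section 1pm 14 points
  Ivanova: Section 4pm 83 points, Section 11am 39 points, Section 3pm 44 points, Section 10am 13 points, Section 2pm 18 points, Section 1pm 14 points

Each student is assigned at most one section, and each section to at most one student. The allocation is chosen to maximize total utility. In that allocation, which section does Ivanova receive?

Ivanova receives Section 3pm.

Optimal: Rossi→Section 10am (70 points), Ghosh→Section 1pm (88 points), Novak→Section 11am (70 points), Costa→Section 4pm (87 points), Watson→Section 2pm (84 points), Ivanova→Section 3pm (44 points) — total 70+88+70+87+84+44 = 443 points.
Column-greedy (each section in turn goes to its best remaining student) gives 357 points, worse by 86.
Swapping Watson↔Rossi (Watson→Section 10am 26 points, Rossi→Section 2pm 78 points) loses 50.
Every other assignment is strictly worse.
Ivanova's own top section is Section 4pm (83 points), but forcing Ivanova→Section 4pm and reassigning the rest optimally gives only 441 points — worse by 2.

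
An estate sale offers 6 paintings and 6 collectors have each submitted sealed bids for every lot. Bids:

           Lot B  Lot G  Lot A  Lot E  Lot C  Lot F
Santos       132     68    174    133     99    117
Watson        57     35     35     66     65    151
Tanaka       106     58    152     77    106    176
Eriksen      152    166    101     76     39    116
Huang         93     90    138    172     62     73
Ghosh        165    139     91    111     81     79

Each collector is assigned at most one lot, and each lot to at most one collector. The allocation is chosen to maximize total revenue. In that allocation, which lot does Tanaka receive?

Tanaka receives Lot C.

Optimal: Santos→Lot A ($174), Watson→Lot F ($151), Tanaka→Lot C ($106), Eriksen→Lot G ($166), Huang→Lot E ($172), Ghosh→Lot B ($165) — total 174+151+106+166+172+165 = $934.
Max-entry greedy (repeatedly take the single best remaining cell) gives $918, worse by 16.
Next-best assignment: Santos→Lot A, Watson→Lot C, Tanaka→Lot F, Eriksen→Lot G, Huang→Lot E, Ghosh→Lot B = $918.
No other one-to-one assignment exceeds $934.
Tanaka's own top lot is Lot F ($176), but forcing Tanaka→Lot F and reassigning the rest optimally gives only $918 — worse by 16.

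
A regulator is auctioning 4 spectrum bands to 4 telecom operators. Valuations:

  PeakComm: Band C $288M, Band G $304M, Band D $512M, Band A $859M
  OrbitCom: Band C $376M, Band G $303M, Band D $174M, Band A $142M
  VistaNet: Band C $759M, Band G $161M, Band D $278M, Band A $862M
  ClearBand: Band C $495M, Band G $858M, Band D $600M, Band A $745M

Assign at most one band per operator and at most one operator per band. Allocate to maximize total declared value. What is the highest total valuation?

Optimal: PeakComm→Band A ($859M), OrbitCom→Band D ($174M), VistaNet→Band C ($759M), ClearBand→Band G ($858M) — total 859+174+759+858 = $2650M.
Max-entry greedy (repeatedly take the single best remaining cell) gives $2608M, worse by 42.

Maximum total: $2650M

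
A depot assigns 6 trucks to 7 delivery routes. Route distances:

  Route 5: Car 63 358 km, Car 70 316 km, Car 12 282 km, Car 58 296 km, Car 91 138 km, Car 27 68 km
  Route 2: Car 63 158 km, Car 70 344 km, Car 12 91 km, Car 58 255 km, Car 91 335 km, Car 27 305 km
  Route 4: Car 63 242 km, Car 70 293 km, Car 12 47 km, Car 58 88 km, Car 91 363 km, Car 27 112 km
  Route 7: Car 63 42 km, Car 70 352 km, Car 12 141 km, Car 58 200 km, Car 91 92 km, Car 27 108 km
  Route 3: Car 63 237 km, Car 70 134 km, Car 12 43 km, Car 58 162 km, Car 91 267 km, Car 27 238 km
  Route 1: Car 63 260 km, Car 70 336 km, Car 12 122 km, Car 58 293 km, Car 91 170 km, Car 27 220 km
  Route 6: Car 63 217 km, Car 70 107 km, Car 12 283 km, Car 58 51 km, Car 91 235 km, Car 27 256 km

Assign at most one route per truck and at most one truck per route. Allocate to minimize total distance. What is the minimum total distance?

Min total: 512 km

Optimal: Car 63→Route 7 (42 km), Car 70→Route 3 (134 km), Car 12→Route 4 (47 km), Car 58→Route 6 (51 km), Car 91→Route 1 (170 km), Car 27→Route 5 (68 km) — total 42+134+47+51+170+68 = 512 km.
Column-greedy (each route in turn goes to its cheapest remaining truck) gives 593 km, worse by 81.
Next-best assignment: Car 63→Route 7, Car 70→Route 6, Car 12→Route 3, Car 58→Route 4, Car 91→Route 1, Car 27→Route 5 = 518 km.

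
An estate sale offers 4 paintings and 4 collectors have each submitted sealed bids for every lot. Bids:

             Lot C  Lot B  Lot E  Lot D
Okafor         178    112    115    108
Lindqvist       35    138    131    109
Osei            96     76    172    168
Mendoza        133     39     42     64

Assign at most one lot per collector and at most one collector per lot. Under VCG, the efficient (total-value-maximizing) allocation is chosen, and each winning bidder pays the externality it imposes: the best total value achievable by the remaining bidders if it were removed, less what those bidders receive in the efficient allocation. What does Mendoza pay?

Mendoza pays $67.

Efficient allocation: Okafor→Lot E ($115), Lindqvist→Lot B ($138), Osei→Lot D ($168), Mendoza→Lot C ($133); total welfare W = $554.
Mendoza receives Lot C at value $133, so the others get W − 133 = $421.
Without Mendoza: best allocation of the remaining 3 bidders over all 4 lots is Okafor→Lot C ($178), Lindqvist→Lot B ($138), Osei→Lot E ($172), total $488.
VCG payment = (others' best without Mendoza) − (others' welfare with Mendoza) = 488 − 421 = $67.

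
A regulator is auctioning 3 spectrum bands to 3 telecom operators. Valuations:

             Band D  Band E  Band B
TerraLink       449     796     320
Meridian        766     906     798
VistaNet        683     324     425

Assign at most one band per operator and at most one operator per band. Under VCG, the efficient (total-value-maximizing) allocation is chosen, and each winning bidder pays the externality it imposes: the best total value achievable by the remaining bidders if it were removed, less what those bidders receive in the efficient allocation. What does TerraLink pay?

TerraLink pays $108M.

Efficient allocation: TerraLink→Band E ($796M), Meridian→Band B ($798M), VistaNet→Band D ($683M); total welfare W = $2277M.
TerraLink receives Band E at value $796M, so the others get W − 796 = $1481M.
Without TerraLink: best allocation of the remaining 2 bidders over all 3 bands is Meridian→Band E ($906M), VistaNet→Band D ($683M), total $1589M.
VCG payment = (others' best without TerraLink) − (others' welfare with TerraLink) = 1589 − 1481 = $108M.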